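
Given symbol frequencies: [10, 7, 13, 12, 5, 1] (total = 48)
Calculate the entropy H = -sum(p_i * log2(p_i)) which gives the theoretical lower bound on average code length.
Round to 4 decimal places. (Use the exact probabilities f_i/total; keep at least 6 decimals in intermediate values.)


Per-symbol terms -p_i * log2(p_i) with p_i = f_i/48:
  p = 10/48 = 0.208333: log2(p) = -2.263034, -p*log2(p) = 0.471466
  p = 7/48 = 0.145833: log2(p) = -2.777608, -p*log2(p) = 0.405068
  p = 13/48 = 0.270833: log2(p) = -1.884523, -p*log2(p) = 0.510392
  p = 12/48 = 0.250000: log2(p) = -2.000000, -p*log2(p) = 0.500000
  p = 5/48 = 0.104167: log2(p) = -3.263034, -p*log2(p) = 0.339899
  p = 1/48 = 0.020833: log2(p) = -5.584963, -p*log2(p) = 0.116353
H = 0.471466 + 0.405068 + 0.510392 + 0.500000 + 0.339899 + 0.116353 = 2.343178

H = 2.3432 bits/symbol


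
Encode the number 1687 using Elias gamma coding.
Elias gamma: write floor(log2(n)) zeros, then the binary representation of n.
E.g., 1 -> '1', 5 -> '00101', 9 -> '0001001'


num_bits = floor(log2(1687)) + 1 = 11
leading_zeros = num_bits - 1 = 10
binary(1687) = 11010010111

Elias gamma(1687) = '0000000000' + '11010010111' = 000000000011010010111 (21 bits)


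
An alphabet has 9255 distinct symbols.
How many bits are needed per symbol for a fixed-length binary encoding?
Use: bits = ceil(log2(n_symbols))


log2(9255) = 13.176
Bracket: 2^13 = 8192 < 9255 <= 2^14 = 16384
So ceil(log2(9255)) = 14

bits = ceil(log2(9255)) = ceil(13.176) = 14 bits


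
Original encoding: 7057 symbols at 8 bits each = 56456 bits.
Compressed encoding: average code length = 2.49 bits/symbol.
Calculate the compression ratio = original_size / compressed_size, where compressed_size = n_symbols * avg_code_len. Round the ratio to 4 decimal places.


original_size = n_symbols * orig_bits = 7057 * 8 = 56456 bits
compressed_size = n_symbols * avg_code_len = 7057 * 2.49 = 17571.93 bits
ratio = original_size / compressed_size = 56456 / 17571.93 = 3.2129

Compression ratio = 3.2129


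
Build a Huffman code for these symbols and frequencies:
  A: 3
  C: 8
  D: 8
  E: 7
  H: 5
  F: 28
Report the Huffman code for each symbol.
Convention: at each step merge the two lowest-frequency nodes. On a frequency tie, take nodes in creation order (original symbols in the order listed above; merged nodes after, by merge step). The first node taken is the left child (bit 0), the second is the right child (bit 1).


Huffman tree construction:
Step 1: Merge A(3) + H(5) = 8
Step 2: Merge E(7) + C(8) = 15
Step 3: Merge D(8) + (A+H)(8) = 16
Step 4: Merge (E+C)(15) + (D+(A+H))(16) = 31
Step 5: Merge F(28) + ((E+C)+(D+(A+H)))(31) = 59
Read each symbol's code off the tree from the root (left child = 0, right child = 1).

Codes:
  A: 1110 (length 4)
  C: 101 (length 3)
  D: 110 (length 3)
  E: 100 (length 3)
  H: 1111 (length 4)
  F: 0 (length 1)
Average code length: 129/59 = 2.1864 bits/symbol


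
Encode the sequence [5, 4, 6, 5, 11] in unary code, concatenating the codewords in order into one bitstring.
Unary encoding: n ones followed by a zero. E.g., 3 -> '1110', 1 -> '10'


Encode each number as n ones followed by a terminating 0:
  5 -> 111110 (6 bits)
  4 -> 11110 (5 bits)
  6 -> 1111110 (7 bits)
  5 -> 111110 (6 bits)
  11 -> 111111111110 (12 bits)
Total length = 6 + 5 + 7 + 6 + 12 = 36 bits.

Unary([5, 4, 6, 5, 11]) = 111110111101111110111110111111111110 (36 bits)


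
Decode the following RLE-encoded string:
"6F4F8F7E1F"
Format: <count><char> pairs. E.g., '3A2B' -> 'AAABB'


Expanding each <count><char> pair:
  6F -> 'FFFFFF'
  4F -> 'FFFF'
  8F -> 'FFFFFFFF'
  7E -> 'EEEEEEE'
  1F -> 'F'

Decoded = FFFFFFFFFFFFFFFFFFEEEEEEEF


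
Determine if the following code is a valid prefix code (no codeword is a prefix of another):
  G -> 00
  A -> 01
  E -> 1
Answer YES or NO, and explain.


Checking each pair (does one codeword prefix another?):
  G='00' vs A='01': no prefix
  G='00' vs E='1': no prefix
  A='01' vs G='00': no prefix
  A='01' vs E='1': no prefix
  E='1' vs G='00': no prefix
  E='1' vs A='01': no prefix
No violation found over all pairs.

YES -- this is a valid prefix code. No codeword is a prefix of any other codeword.


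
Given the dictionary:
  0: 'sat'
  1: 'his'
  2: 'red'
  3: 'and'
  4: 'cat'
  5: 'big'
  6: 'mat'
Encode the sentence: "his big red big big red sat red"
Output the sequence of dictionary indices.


Look up each word in the dictionary:
  'his' -> 1
  'big' -> 5
  'red' -> 2
  'big' -> 5
  'big' -> 5
  'red' -> 2
  'sat' -> 0
  'red' -> 2

Encoded: [1, 5, 2, 5, 5, 2, 0, 2]


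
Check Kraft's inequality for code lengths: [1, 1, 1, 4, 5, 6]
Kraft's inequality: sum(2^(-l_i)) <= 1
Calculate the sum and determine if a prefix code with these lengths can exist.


Sum = 2^(-1) + 2^(-1) + 2^(-1) + 2^(-4) + 2^(-5) + 2^(-6)
    = 0.5 + 0.5 + 0.5 + 0.0625 + 0.03125 + 0.015625
    = 103/64 = 1.609375
Since 1.609375 > 1, Kraft's inequality is NOT satisfied.
A prefix code with these lengths CANNOT exist.

Kraft sum = 1.609375. Not satisfied.


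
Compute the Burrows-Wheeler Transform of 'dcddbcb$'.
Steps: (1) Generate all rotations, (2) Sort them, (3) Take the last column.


Rotations (sorted):
  0: $dcddbcb -> last char: b
  1: b$dcddbc -> last char: c
  2: bcb$dcdd -> last char: d
  3: cb$dcddb -> last char: b
  4: cddbcb$d -> last char: d
  5: dbcb$dcd -> last char: d
  6: dcddbcb$ -> last char: $
  7: ddbcb$dc -> last char: c


BWT = bcdbdd$c


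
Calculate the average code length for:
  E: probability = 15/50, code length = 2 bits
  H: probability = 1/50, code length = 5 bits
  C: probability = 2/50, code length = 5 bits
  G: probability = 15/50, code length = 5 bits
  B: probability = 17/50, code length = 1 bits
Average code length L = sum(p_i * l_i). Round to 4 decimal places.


Weighted contributions p_i * l_i:
  E: (15/50) * 2 = 30/50
  H: (1/50) * 5 = 5/50
  C: (2/50) * 5 = 10/50
  G: (15/50) * 5 = 75/50
  B: (17/50) * 1 = 17/50
Sum = (30 + 5 + 10 + 75 + 17)/50 = 137/50

L = 137/50 = 2.7400 bits/symbol


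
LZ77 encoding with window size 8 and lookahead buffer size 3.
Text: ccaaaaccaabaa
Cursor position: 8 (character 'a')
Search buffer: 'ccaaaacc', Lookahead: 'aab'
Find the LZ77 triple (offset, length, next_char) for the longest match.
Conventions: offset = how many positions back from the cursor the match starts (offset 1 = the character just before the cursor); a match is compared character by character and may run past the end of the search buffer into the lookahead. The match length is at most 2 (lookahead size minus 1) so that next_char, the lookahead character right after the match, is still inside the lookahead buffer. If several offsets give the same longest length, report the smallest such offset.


Try each offset into the search buffer:
  offset=1 (pos 7, char 'c'): match length 0
  offset=2 (pos 6, char 'c'): match length 0
  offset=3 (pos 5, char 'a'): match length 1
  offset=4 (pos 4, char 'a'): match length 2
  offset=5 (pos 3, char 'a'): match length 2
  offset=6 (pos 2, char 'a'): match length 2
  offset=7 (pos 1, char 'c'): match length 0
  offset=8 (pos 0, char 'c'): match length 0
Longest match has length 2, found at offsets 4, 5, 6; take the smallest, offset 4.
next_char = character at position 8 + 2 = 10 -> 'b'

Best match: offset=4, length=2 (matching 'aa' starting at position 4)
LZ77 triple: (4, 2, 'b')


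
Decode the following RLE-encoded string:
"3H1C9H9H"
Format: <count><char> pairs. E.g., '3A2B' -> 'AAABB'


Expanding each <count><char> pair:
  3H -> 'HHH'
  1C -> 'C'
  9H -> 'HHHHHHHHH'
  9H -> 'HHHHHHHHH'

Decoded = HHHCHHHHHHHHHHHHHHHHHH


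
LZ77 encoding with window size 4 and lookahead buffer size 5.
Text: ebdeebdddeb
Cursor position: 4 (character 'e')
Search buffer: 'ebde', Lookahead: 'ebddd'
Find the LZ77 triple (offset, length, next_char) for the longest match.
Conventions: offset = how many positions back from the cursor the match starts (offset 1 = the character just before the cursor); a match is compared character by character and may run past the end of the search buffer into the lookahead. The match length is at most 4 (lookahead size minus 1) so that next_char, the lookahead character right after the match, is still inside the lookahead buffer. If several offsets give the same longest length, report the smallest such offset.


Try each offset into the search buffer:
  offset=1 (pos 3, char 'e'): match length 1
  offset=2 (pos 2, char 'd'): match length 0
  offset=3 (pos 1, char 'b'): match length 0
  offset=4 (pos 0, char 'e'): match length 3
Longest match has length 3 at offset 4.
next_char = character at position 4 + 3 = 7 -> 'd'

Best match: offset=4, length=3 (matching 'ebd' starting at position 0)
LZ77 triple: (4, 3, 'd')


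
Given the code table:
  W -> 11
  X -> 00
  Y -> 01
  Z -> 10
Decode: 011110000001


Decoding:
01 -> Y
11 -> W
10 -> Z
00 -> X
00 -> X
01 -> Y


Result: YWZXXY


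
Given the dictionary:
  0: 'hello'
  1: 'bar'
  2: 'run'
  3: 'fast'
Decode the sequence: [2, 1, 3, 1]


Look up each index in the dictionary:
  2 -> 'run'
  1 -> 'bar'
  3 -> 'fast'
  1 -> 'bar'

Decoded: "run bar fast bar"


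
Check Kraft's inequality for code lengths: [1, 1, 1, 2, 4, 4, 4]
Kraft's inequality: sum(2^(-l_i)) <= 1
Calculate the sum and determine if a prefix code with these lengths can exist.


Sum = 2^(-1) + 2^(-1) + 2^(-1) + 2^(-2) + 2^(-4) + 2^(-4) + 2^(-4)
    = 0.5 + 0.5 + 0.5 + 0.25 + 0.0625 + 0.0625 + 0.0625
    = 31/16 = 1.9375
Since 1.9375 > 1, Kraft's inequality is NOT satisfied.
A prefix code with these lengths CANNOT exist.

Kraft sum = 1.9375. Not satisfied.


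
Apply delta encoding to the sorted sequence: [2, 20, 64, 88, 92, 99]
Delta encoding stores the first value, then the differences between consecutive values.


First value: 2
Deltas:
  20 - 2 = 18
  64 - 20 = 44
  88 - 64 = 24
  92 - 88 = 4
  99 - 92 = 7


Delta encoded: [2, 18, 44, 24, 4, 7]


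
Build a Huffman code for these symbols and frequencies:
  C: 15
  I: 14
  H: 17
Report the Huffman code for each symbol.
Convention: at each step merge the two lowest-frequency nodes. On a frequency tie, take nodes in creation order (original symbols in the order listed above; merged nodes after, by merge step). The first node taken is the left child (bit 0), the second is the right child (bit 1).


Huffman tree construction:
Step 1: Merge I(14) + C(15) = 29
Step 2: Merge H(17) + (I+C)(29) = 46
Read each symbol's code off the tree from the root (left child = 0, right child = 1).

Codes:
  C: 11 (length 2)
  I: 10 (length 2)
  H: 0 (length 1)
Average code length: 75/46 = 1.6304 bits/symbol


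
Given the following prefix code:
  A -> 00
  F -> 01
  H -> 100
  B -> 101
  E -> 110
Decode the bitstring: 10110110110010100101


Decoding step by step:
Bits 101 -> B
Bits 101 -> B
Bits 101 -> B
Bits 100 -> H
Bits 101 -> B
Bits 00 -> A
Bits 101 -> B


Decoded message: BBBHBAB


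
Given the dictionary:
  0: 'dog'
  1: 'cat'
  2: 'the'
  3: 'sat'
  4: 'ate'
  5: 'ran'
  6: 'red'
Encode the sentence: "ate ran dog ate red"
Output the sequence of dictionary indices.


Look up each word in the dictionary:
  'ate' -> 4
  'ran' -> 5
  'dog' -> 0
  'ate' -> 4
  'red' -> 6

Encoded: [4, 5, 0, 4, 6]


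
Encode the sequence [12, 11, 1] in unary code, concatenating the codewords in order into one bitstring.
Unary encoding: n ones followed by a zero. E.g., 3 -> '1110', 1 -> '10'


Encode each number as n ones followed by a terminating 0:
  12 -> 1111111111110 (13 bits)
  11 -> 111111111110 (12 bits)
  1 -> 10 (2 bits)
Total length = 13 + 12 + 2 = 27 bits.

Unary([12, 11, 1]) = 111111111111011111111111010 (27 bits)


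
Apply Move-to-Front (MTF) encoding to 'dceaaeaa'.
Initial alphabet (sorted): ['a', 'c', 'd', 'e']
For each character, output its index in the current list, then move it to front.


MTF encoding:
'd': index 2 in ['a', 'c', 'd', 'e'] -> ['d', 'a', 'c', 'e']
'c': index 2 in ['d', 'a', 'c', 'e'] -> ['c', 'd', 'a', 'e']
'e': index 3 in ['c', 'd', 'a', 'e'] -> ['e', 'c', 'd', 'a']
'a': index 3 in ['e', 'c', 'd', 'a'] -> ['a', 'e', 'c', 'd']
'a': index 0 in ['a', 'e', 'c', 'd'] -> ['a', 'e', 'c', 'd']
'e': index 1 in ['a', 'e', 'c', 'd'] -> ['e', 'a', 'c', 'd']
'a': index 1 in ['e', 'a', 'c', 'd'] -> ['a', 'e', 'c', 'd']
'a': index 0 in ['a', 'e', 'c', 'd'] -> ['a', 'e', 'c', 'd']


Output: [2, 2, 3, 3, 0, 1, 1, 0]


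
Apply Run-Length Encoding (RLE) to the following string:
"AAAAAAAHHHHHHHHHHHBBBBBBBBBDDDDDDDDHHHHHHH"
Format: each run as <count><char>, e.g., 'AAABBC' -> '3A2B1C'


Scanning runs left to right:
  i=0: run of 'A' x 7 -> '7A'
  i=7: run of 'H' x 11 -> '11H'
  i=18: run of 'B' x 9 -> '9B'
  i=27: run of 'D' x 8 -> '8D'
  i=35: run of 'H' x 7 -> '7H'

RLE = 7A11H9B8D7H


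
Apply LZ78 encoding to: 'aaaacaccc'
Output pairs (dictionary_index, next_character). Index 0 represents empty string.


LZ78 encoding steps:
Dictionary: {0: ''}
Step 1: w='' (idx 0), next='a' -> output (0, 'a'), add 'a' as idx 1
Step 2: w='a' (idx 1), next='a' -> output (1, 'a'), add 'aa' as idx 2
Step 3: w='a' (idx 1), next='c' -> output (1, 'c'), add 'ac' as idx 3
Step 4: w='ac' (idx 3), next='c' -> output (3, 'c'), add 'acc' as idx 4
Step 5: w='' (idx 0), next='c' -> output (0, 'c'), add 'c' as idx 5


Encoded: [(0, 'a'), (1, 'a'), (1, 'c'), (3, 'c'), (0, 'c')]


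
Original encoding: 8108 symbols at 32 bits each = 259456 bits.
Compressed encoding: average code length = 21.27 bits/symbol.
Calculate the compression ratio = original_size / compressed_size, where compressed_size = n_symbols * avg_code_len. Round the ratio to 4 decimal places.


original_size = n_symbols * orig_bits = 8108 * 32 = 259456 bits
compressed_size = n_symbols * avg_code_len = 8108 * 21.27 = 172457.16 bits
ratio = original_size / compressed_size = 259456 / 172457.16 = 1.5045

Compression ratio = 1.5045


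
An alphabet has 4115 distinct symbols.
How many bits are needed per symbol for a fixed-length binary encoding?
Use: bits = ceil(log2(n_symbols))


log2(4115) = 12.0067
Bracket: 2^12 = 4096 < 4115 <= 2^13 = 8192
So ceil(log2(4115)) = 13

bits = ceil(log2(4115)) = ceil(12.0067) = 13 bits


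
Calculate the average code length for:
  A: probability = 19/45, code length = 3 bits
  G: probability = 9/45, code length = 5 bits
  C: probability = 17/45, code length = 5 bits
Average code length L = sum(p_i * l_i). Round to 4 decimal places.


Weighted contributions p_i * l_i:
  A: (19/45) * 3 = 57/45
  G: (9/45) * 5 = 45/45
  C: (17/45) * 5 = 85/45
Sum = (57 + 45 + 85)/45 = 187/45

L = 187/45 = 4.1556 bits/symbol


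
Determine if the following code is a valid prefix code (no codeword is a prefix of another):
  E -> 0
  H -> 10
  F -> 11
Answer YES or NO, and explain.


Checking each pair (does one codeword prefix another?):
  E='0' vs H='10': no prefix
  E='0' vs F='11': no prefix
  H='10' vs E='0': no prefix
  H='10' vs F='11': no prefix
  F='11' vs E='0': no prefix
  F='11' vs H='10': no prefix
No violation found over all pairs.

YES -- this is a valid prefix code. No codeword is a prefix of any other codeword.


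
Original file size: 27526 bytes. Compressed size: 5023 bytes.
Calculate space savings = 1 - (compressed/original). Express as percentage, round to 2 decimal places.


ratio = compressed/original = 5023/27526 = 0.182482
savings = 1 - ratio = 1 - 0.182482 = 0.817518
as a percentage: 0.817518 * 100 = 81.75%

Space savings = 1 - 5023/27526 = 81.75%


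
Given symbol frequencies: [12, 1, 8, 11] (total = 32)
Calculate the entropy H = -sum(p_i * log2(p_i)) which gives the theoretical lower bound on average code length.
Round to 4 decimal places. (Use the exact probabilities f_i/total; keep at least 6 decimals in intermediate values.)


Per-symbol terms -p_i * log2(p_i) with p_i = f_i/32:
  p = 12/32 = 0.375000: log2(p) = -1.415037, -p*log2(p) = 0.530639
  p = 1/32 = 0.031250: log2(p) = -5.000000, -p*log2(p) = 0.156250
  p = 8/32 = 0.250000: log2(p) = -2.000000, -p*log2(p) = 0.500000
  p = 11/32 = 0.343750: log2(p) = -1.540568, -p*log2(p) = 0.529570
H = 0.530639 + 0.156250 + 0.500000 + 0.529570 = 1.716459

H = 1.7165 bits/symbol


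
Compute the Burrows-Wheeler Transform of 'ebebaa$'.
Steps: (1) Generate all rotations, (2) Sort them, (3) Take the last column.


Rotations (sorted):
  0: $ebebaa -> last char: a
  1: a$ebeba -> last char: a
  2: aa$ebeb -> last char: b
  3: baa$ebe -> last char: e
  4: bebaa$e -> last char: e
  5: ebaa$eb -> last char: b
  6: ebebaa$ -> last char: $


BWT = aabeeb$


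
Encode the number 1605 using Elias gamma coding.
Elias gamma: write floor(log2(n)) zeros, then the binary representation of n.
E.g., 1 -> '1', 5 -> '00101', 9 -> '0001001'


num_bits = floor(log2(1605)) + 1 = 11
leading_zeros = num_bits - 1 = 10
binary(1605) = 11001000101

Elias gamma(1605) = '0000000000' + '11001000101' = 000000000011001000101 (21 bits)


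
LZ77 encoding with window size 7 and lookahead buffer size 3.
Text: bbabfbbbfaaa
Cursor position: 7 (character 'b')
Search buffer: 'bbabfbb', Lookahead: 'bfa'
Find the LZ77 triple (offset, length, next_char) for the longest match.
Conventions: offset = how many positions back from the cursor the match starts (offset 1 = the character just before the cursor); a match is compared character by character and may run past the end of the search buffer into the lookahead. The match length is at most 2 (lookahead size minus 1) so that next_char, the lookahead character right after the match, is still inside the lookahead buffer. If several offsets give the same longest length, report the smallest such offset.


Try each offset into the search buffer:
  offset=1 (pos 6, char 'b'): match length 1
  offset=2 (pos 5, char 'b'): match length 1
  offset=3 (pos 4, char 'f'): match length 0
  offset=4 (pos 3, char 'b'): match length 2
  offset=5 (pos 2, char 'a'): match length 0
  offset=6 (pos 1, char 'b'): match length 1
  offset=7 (pos 0, char 'b'): match length 1
Longest match has length 2 at offset 4.
next_char = character at position 7 + 2 = 9 -> 'a'

Best match: offset=4, length=2 (matching 'bf' starting at position 3)
LZ77 triple: (4, 2, 'a')


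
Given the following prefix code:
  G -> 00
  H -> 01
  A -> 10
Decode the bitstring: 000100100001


Decoding step by step:
Bits 00 -> G
Bits 01 -> H
Bits 00 -> G
Bits 10 -> A
Bits 00 -> G
Bits 01 -> H


Decoded message: GHGAGH


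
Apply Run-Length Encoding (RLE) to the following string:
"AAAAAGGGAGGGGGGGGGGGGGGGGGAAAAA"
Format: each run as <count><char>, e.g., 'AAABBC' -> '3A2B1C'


Scanning runs left to right:
  i=0: run of 'A' x 5 -> '5A'
  i=5: run of 'G' x 3 -> '3G'
  i=8: run of 'A' x 1 -> '1A'
  i=9: run of 'G' x 17 -> '17G'
  i=26: run of 'A' x 5 -> '5A'

RLE = 5A3G1A17G5A


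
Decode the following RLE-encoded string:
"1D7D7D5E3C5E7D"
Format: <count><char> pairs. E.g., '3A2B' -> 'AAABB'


Expanding each <count><char> pair:
  1D -> 'D'
  7D -> 'DDDDDDD'
  7D -> 'DDDDDDD'
  5E -> 'EEEEE'
  3C -> 'CCC'
  5E -> 'EEEEE'
  7D -> 'DDDDDDD'

Decoded = DDDDDDDDDDDDDDDEEEEECCCEEEEEDDDDDDD


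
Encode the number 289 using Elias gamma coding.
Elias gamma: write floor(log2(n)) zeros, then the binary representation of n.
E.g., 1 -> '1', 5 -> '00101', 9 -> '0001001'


num_bits = floor(log2(289)) + 1 = 9
leading_zeros = num_bits - 1 = 8
binary(289) = 100100001

Elias gamma(289) = '00000000' + '100100001' = 00000000100100001 (17 bits)


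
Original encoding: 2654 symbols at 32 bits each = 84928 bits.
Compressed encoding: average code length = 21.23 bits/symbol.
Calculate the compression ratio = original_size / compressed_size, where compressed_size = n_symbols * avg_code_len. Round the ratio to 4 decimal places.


original_size = n_symbols * orig_bits = 2654 * 32 = 84928 bits
compressed_size = n_symbols * avg_code_len = 2654 * 21.23 = 56344.42 bits
ratio = original_size / compressed_size = 84928 / 56344.42 = 1.5073

Compression ratio = 1.5073


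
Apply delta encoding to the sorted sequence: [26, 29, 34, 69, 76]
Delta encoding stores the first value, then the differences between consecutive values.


First value: 26
Deltas:
  29 - 26 = 3
  34 - 29 = 5
  69 - 34 = 35
  76 - 69 = 7


Delta encoded: [26, 3, 5, 35, 7]


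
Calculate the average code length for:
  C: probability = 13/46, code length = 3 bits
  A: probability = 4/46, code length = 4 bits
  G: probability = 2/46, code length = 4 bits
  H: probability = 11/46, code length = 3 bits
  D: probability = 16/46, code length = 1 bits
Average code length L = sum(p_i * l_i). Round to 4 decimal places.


Weighted contributions p_i * l_i:
  C: (13/46) * 3 = 39/46
  A: (4/46) * 4 = 16/46
  G: (2/46) * 4 = 8/46
  H: (11/46) * 3 = 33/46
  D: (16/46) * 1 = 16/46
Sum = (39 + 16 + 8 + 33 + 16)/46 = 112/46

L = 112/46 = 2.4348 bits/symbol


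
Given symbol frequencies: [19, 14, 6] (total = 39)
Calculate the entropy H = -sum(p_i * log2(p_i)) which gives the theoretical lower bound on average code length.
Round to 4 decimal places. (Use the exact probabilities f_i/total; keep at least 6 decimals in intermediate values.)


Per-symbol terms -p_i * log2(p_i) with p_i = f_i/39:
  p = 19/39 = 0.487179: log2(p) = -1.037475, -p*log2(p) = 0.505436
  p = 14/39 = 0.358974: log2(p) = -1.478047, -p*log2(p) = 0.530581
  p = 6/39 = 0.153846: log2(p) = -2.700440, -p*log2(p) = 0.415452
H = 0.505436 + 0.530581 + 0.415452 = 1.451469

H = 1.4515 bits/symbol


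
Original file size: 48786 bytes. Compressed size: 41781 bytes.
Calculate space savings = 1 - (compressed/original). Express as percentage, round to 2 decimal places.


ratio = compressed/original = 41781/48786 = 0.856414
savings = 1 - ratio = 1 - 0.856414 = 0.143586
as a percentage: 0.143586 * 100 = 14.36%

Space savings = 1 - 41781/48786 = 14.36%


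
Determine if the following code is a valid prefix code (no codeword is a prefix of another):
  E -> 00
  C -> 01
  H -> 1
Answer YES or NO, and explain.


Checking each pair (does one codeword prefix another?):
  E='00' vs C='01': no prefix
  E='00' vs H='1': no prefix
  C='01' vs E='00': no prefix
  C='01' vs H='1': no prefix
  H='1' vs E='00': no prefix
  H='1' vs C='01': no prefix
No violation found over all pairs.

YES -- this is a valid prefix code. No codeword is a prefix of any other codeword.


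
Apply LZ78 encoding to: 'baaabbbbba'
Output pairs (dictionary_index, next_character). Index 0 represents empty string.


LZ78 encoding steps:
Dictionary: {0: ''}
Step 1: w='' (idx 0), next='b' -> output (0, 'b'), add 'b' as idx 1
Step 2: w='' (idx 0), next='a' -> output (0, 'a'), add 'a' as idx 2
Step 3: w='a' (idx 2), next='a' -> output (2, 'a'), add 'aa' as idx 3
Step 4: w='b' (idx 1), next='b' -> output (1, 'b'), add 'bb' as idx 4
Step 5: w='bb' (idx 4), next='b' -> output (4, 'b'), add 'bbb' as idx 5
Step 6: w='a' (idx 2), end of input -> output (2, '')


Encoded: [(0, 'b'), (0, 'a'), (2, 'a'), (1, 'b'), (4, 'b'), (2, '')]


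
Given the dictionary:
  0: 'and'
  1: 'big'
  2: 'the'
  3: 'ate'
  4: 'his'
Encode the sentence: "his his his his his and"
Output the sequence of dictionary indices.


Look up each word in the dictionary:
  'his' -> 4
  'his' -> 4
  'his' -> 4
  'his' -> 4
  'his' -> 4
  'and' -> 0

Encoded: [4, 4, 4, 4, 4, 0]


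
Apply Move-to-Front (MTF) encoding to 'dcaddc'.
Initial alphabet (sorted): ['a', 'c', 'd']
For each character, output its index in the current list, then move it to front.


MTF encoding:
'd': index 2 in ['a', 'c', 'd'] -> ['d', 'a', 'c']
'c': index 2 in ['d', 'a', 'c'] -> ['c', 'd', 'a']
'a': index 2 in ['c', 'd', 'a'] -> ['a', 'c', 'd']
'd': index 2 in ['a', 'c', 'd'] -> ['d', 'a', 'c']
'd': index 0 in ['d', 'a', 'c'] -> ['d', 'a', 'c']
'c': index 2 in ['d', 'a', 'c'] -> ['c', 'd', 'a']


Output: [2, 2, 2, 2, 0, 2]


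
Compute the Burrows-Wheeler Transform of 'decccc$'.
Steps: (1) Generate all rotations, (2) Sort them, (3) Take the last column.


Rotations (sorted):
  0: $decccc -> last char: c
  1: c$deccc -> last char: c
  2: cc$decc -> last char: c
  3: ccc$dec -> last char: c
  4: cccc$de -> last char: e
  5: decccc$ -> last char: $
  6: ecccc$d -> last char: d


BWT = cccce$d


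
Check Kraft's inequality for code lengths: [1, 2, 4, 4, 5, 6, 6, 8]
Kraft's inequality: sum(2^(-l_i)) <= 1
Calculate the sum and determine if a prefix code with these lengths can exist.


Sum = 2^(-1) + 2^(-2) + 2^(-4) + 2^(-4) + 2^(-5) + 2^(-6) + 2^(-6) + 2^(-8)
    = 0.5 + 0.25 + 0.0625 + 0.0625 + 0.03125 + 0.015625 + 0.015625 + 0.00390625
    = 241/256 = 0.94140625
Since 0.94140625 <= 1, Kraft's inequality IS satisfied.
A prefix code with these lengths CAN exist.

Kraft sum = 0.94140625. Satisfied.


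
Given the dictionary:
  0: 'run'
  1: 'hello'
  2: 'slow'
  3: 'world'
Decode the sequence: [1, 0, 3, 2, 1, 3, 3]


Look up each index in the dictionary:
  1 -> 'hello'
  0 -> 'run'
  3 -> 'world'
  2 -> 'slow'
  1 -> 'hello'
  3 -> 'world'
  3 -> 'world'

Decoded: "hello run world slow hello world world"


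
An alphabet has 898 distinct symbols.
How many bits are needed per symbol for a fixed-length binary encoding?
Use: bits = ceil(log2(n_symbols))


log2(898) = 9.8106
Bracket: 2^9 = 512 < 898 <= 2^10 = 1024
So ceil(log2(898)) = 10

bits = ceil(log2(898)) = ceil(9.8106) = 10 bits


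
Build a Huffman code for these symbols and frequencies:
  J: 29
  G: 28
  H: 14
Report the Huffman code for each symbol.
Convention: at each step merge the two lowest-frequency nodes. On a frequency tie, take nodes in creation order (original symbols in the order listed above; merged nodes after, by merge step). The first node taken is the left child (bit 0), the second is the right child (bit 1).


Huffman tree construction:
Step 1: Merge H(14) + G(28) = 42
Step 2: Merge J(29) + (H+G)(42) = 71
Read each symbol's code off the tree from the root (left child = 0, right child = 1).

Codes:
  J: 0 (length 1)
  G: 11 (length 2)
  H: 10 (length 2)
Average code length: 113/71 = 1.5915 bits/symbol


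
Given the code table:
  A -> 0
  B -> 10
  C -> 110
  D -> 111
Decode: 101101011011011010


Decoding:
10 -> B
110 -> C
10 -> B
110 -> C
110 -> C
110 -> C
10 -> B


Result: BCBCCCB


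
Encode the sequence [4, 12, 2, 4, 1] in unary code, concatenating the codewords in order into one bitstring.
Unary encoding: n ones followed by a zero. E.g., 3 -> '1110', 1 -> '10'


Encode each number as n ones followed by a terminating 0:
  4 -> 11110 (5 bits)
  12 -> 1111111111110 (13 bits)
  2 -> 110 (3 bits)
  4 -> 11110 (5 bits)
  1 -> 10 (2 bits)
Total length = 5 + 13 + 3 + 5 + 2 = 28 bits.

Unary([4, 12, 2, 4, 1]) = 1111011111111111101101111010 (28 bits)


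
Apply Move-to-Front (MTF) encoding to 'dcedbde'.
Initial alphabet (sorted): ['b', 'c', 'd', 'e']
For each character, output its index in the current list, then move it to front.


MTF encoding:
'd': index 2 in ['b', 'c', 'd', 'e'] -> ['d', 'b', 'c', 'e']
'c': index 2 in ['d', 'b', 'c', 'e'] -> ['c', 'd', 'b', 'e']
'e': index 3 in ['c', 'd', 'b', 'e'] -> ['e', 'c', 'd', 'b']
'd': index 2 in ['e', 'c', 'd', 'b'] -> ['d', 'e', 'c', 'b']
'b': index 3 in ['d', 'e', 'c', 'b'] -> ['b', 'd', 'e', 'c']
'd': index 1 in ['b', 'd', 'e', 'c'] -> ['d', 'b', 'e', 'c']
'e': index 2 in ['d', 'b', 'e', 'c'] -> ['e', 'd', 'b', 'c']


Output: [2, 2, 3, 2, 3, 1, 2]


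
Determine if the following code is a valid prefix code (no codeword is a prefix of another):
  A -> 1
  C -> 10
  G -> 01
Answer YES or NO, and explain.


Checking each pair (does one codeword prefix another?):
  A='1' vs C='10': prefix -- VIOLATION

NO -- this is NOT a valid prefix code. A (1) is a prefix of C (10).


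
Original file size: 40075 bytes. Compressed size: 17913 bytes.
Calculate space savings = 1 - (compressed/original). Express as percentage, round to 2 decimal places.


ratio = compressed/original = 17913/40075 = 0.446987
savings = 1 - ratio = 1 - 0.446987 = 0.553013
as a percentage: 0.553013 * 100 = 55.3%

Space savings = 1 - 17913/40075 = 55.3%


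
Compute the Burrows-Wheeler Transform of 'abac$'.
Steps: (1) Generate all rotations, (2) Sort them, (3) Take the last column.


Rotations (sorted):
  0: $abac -> last char: c
  1: abac$ -> last char: $
  2: ac$ab -> last char: b
  3: bac$a -> last char: a
  4: c$aba -> last char: a


BWT = c$baa


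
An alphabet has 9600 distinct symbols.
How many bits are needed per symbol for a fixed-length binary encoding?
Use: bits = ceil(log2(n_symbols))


log2(9600) = 13.2288
Bracket: 2^13 = 8192 < 9600 <= 2^14 = 16384
So ceil(log2(9600)) = 14

bits = ceil(log2(9600)) = ceil(13.2288) = 14 bits


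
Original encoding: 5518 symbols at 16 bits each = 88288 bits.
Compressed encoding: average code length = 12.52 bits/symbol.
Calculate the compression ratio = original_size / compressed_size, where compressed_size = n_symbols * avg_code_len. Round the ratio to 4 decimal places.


original_size = n_symbols * orig_bits = 5518 * 16 = 88288 bits
compressed_size = n_symbols * avg_code_len = 5518 * 12.52 = 69085.36 bits
ratio = original_size / compressed_size = 88288 / 69085.36 = 1.278

Compression ratio = 1.278


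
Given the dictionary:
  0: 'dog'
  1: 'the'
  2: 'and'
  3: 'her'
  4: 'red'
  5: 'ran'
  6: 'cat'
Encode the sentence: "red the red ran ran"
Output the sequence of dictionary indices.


Look up each word in the dictionary:
  'red' -> 4
  'the' -> 1
  'red' -> 4
  'ran' -> 5
  'ran' -> 5

Encoded: [4, 1, 4, 5, 5]


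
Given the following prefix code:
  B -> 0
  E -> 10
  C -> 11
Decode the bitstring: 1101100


Decoding step by step:
Bits 11 -> C
Bits 0 -> B
Bits 11 -> C
Bits 0 -> B
Bits 0 -> B


Decoded message: CBCBB


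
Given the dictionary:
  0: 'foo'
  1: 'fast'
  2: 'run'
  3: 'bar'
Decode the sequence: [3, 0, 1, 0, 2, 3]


Look up each index in the dictionary:
  3 -> 'bar'
  0 -> 'foo'
  1 -> 'fast'
  0 -> 'foo'
  2 -> 'run'
  3 -> 'bar'

Decoded: "bar foo fast foo run bar"


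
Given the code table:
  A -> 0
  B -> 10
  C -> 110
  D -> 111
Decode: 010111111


Decoding:
0 -> A
10 -> B
111 -> D
111 -> D


Result: ABDD


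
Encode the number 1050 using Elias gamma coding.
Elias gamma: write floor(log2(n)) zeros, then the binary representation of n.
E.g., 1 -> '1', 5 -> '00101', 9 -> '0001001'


num_bits = floor(log2(1050)) + 1 = 11
leading_zeros = num_bits - 1 = 10
binary(1050) = 10000011010

Elias gamma(1050) = '0000000000' + '10000011010' = 000000000010000011010 (21 bits)


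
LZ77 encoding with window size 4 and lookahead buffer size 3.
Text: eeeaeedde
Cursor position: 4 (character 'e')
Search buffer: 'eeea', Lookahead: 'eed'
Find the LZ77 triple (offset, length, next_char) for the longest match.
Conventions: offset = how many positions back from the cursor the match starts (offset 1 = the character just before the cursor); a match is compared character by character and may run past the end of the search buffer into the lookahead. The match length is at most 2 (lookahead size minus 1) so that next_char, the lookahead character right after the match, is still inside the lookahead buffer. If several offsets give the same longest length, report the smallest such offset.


Try each offset into the search buffer:
  offset=1 (pos 3, char 'a'): match length 0
  offset=2 (pos 2, char 'e'): match length 1
  offset=3 (pos 1, char 'e'): match length 2
  offset=4 (pos 0, char 'e'): match length 2
Longest match has length 2, found at offsets 3, 4; take the smallest, offset 3.
next_char = character at position 4 + 2 = 6 -> 'd'

Best match: offset=3, length=2 (matching 'ee' starting at position 1)
LZ77 triple: (3, 2, 'd')


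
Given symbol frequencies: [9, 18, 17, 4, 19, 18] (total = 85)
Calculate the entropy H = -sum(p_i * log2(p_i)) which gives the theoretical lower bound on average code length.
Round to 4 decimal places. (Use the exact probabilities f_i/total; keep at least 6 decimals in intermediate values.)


Per-symbol terms -p_i * log2(p_i) with p_i = f_i/85:
  p = 9/85 = 0.105882: log2(p) = -3.239466, -p*log2(p) = 0.343002
  p = 18/85 = 0.211765: log2(p) = -2.239466, -p*log2(p) = 0.474240
  p = 17/85 = 0.200000: log2(p) = -2.321928, -p*log2(p) = 0.464386
  p = 4/85 = 0.047059: log2(p) = -4.409391, -p*log2(p) = 0.207501
  p = 19/85 = 0.223529: log2(p) = -2.161463, -p*log2(p) = 0.483151
  p = 18/85 = 0.211765: log2(p) = -2.239466, -p*log2(p) = 0.474240
H = 0.343002 + 0.474240 + 0.464386 + 0.207501 + 0.483151 + 0.474240 = 2.446520

H = 2.4465 bits/symbol


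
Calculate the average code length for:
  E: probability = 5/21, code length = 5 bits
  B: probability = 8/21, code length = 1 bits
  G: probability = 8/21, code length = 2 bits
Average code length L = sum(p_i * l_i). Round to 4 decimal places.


Weighted contributions p_i * l_i:
  E: (5/21) * 5 = 25/21
  B: (8/21) * 1 = 8/21
  G: (8/21) * 2 = 16/21
Sum = (25 + 8 + 16)/21 = 49/21

L = 49/21 = 2.3333 bits/symbol


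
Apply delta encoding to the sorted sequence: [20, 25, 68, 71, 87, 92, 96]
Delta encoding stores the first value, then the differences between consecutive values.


First value: 20
Deltas:
  25 - 20 = 5
  68 - 25 = 43
  71 - 68 = 3
  87 - 71 = 16
  92 - 87 = 5
  96 - 92 = 4


Delta encoded: [20, 5, 43, 3, 16, 5, 4]


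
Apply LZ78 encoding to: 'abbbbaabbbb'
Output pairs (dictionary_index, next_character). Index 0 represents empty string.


LZ78 encoding steps:
Dictionary: {0: ''}
Step 1: w='' (idx 0), next='a' -> output (0, 'a'), add 'a' as idx 1
Step 2: w='' (idx 0), next='b' -> output (0, 'b'), add 'b' as idx 2
Step 3: w='b' (idx 2), next='b' -> output (2, 'b'), add 'bb' as idx 3
Step 4: w='b' (idx 2), next='a' -> output (2, 'a'), add 'ba' as idx 4
Step 5: w='a' (idx 1), next='b' -> output (1, 'b'), add 'ab' as idx 5
Step 6: w='bb' (idx 3), next='b' -> output (3, 'b'), add 'bbb' as idx 6


Encoded: [(0, 'a'), (0, 'b'), (2, 'b'), (2, 'a'), (1, 'b'), (3, 'b')]


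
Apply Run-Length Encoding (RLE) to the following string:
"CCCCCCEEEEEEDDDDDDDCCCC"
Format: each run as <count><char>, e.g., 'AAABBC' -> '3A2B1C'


Scanning runs left to right:
  i=0: run of 'C' x 6 -> '6C'
  i=6: run of 'E' x 6 -> '6E'
  i=12: run of 'D' x 7 -> '7D'
  i=19: run of 'C' x 4 -> '4C'

RLE = 6C6E7D4C


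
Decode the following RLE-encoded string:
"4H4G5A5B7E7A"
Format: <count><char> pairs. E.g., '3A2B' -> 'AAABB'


Expanding each <count><char> pair:
  4H -> 'HHHH'
  4G -> 'GGGG'
  5A -> 'AAAAA'
  5B -> 'BBBBB'
  7E -> 'EEEEEEE'
  7A -> 'AAAAAAA'

Decoded = HHHHGGGGAAAAABBBBBEEEEEEEAAAAAAA


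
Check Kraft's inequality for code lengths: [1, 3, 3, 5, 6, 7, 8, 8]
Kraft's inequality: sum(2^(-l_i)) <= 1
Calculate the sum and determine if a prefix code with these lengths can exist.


Sum = 2^(-1) + 2^(-3) + 2^(-3) + 2^(-5) + 2^(-6) + 2^(-7) + 2^(-8) + 2^(-8)
    = 0.5 + 0.125 + 0.125 + 0.03125 + 0.015625 + 0.0078125 + 0.00390625 + 0.00390625
    = 208/256 = 0.8125
Since 0.8125 <= 1, Kraft's inequality IS satisfied.
A prefix code with these lengths CAN exist.

Kraft sum = 0.8125. Satisfied.


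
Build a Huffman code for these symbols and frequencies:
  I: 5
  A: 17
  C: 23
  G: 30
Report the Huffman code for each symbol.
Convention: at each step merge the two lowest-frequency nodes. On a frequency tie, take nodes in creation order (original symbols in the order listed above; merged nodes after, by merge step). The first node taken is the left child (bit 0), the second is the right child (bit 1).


Huffman tree construction:
Step 1: Merge I(5) + A(17) = 22
Step 2: Merge (I+A)(22) + C(23) = 45
Step 3: Merge G(30) + ((I+A)+C)(45) = 75
Read each symbol's code off the tree from the root (left child = 0, right child = 1).

Codes:
  I: 100 (length 3)
  A: 101 (length 3)
  C: 11 (length 2)
  G: 0 (length 1)
Average code length: 142/75 = 1.8933 bits/symbol


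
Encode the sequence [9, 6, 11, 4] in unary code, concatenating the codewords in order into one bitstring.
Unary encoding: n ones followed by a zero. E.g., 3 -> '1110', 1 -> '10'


Encode each number as n ones followed by a terminating 0:
  9 -> 1111111110 (10 bits)
  6 -> 1111110 (7 bits)
  11 -> 111111111110 (12 bits)
  4 -> 11110 (5 bits)
Total length = 10 + 7 + 12 + 5 = 34 bits.

Unary([9, 6, 11, 4]) = 1111111110111111011111111111011110 (34 bits)


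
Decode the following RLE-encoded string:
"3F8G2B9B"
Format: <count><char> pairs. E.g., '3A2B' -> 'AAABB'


Expanding each <count><char> pair:
  3F -> 'FFF'
  8G -> 'GGGGGGGG'
  2B -> 'BB'
  9B -> 'BBBBBBBBB'

Decoded = FFFGGGGGGGGBBBBBBBBBBB


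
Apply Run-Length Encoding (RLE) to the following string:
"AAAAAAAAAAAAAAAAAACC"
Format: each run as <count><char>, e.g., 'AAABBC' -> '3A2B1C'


Scanning runs left to right:
  i=0: run of 'A' x 18 -> '18A'
  i=18: run of 'C' x 2 -> '2C'

RLE = 18A2C


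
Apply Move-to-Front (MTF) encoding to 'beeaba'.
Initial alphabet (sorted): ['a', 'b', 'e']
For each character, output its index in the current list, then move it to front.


MTF encoding:
'b': index 1 in ['a', 'b', 'e'] -> ['b', 'a', 'e']
'e': index 2 in ['b', 'a', 'e'] -> ['e', 'b', 'a']
'e': index 0 in ['e', 'b', 'a'] -> ['e', 'b', 'a']
'a': index 2 in ['e', 'b', 'a'] -> ['a', 'e', 'b']
'b': index 2 in ['a', 'e', 'b'] -> ['b', 'a', 'e']
'a': index 1 in ['b', 'a', 'e'] -> ['a', 'b', 'e']


Output: [1, 2, 0, 2, 2, 1]


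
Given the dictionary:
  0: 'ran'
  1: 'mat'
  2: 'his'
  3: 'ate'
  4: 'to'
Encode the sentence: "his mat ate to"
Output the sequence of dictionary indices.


Look up each word in the dictionary:
  'his' -> 2
  'mat' -> 1
  'ate' -> 3
  'to' -> 4

Encoded: [2, 1, 3, 4]


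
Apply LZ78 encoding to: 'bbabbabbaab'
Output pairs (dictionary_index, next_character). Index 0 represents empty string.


LZ78 encoding steps:
Dictionary: {0: ''}
Step 1: w='' (idx 0), next='b' -> output (0, 'b'), add 'b' as idx 1
Step 2: w='b' (idx 1), next='a' -> output (1, 'a'), add 'ba' as idx 2
Step 3: w='b' (idx 1), next='b' -> output (1, 'b'), add 'bb' as idx 3
Step 4: w='' (idx 0), next='a' -> output (0, 'a'), add 'a' as idx 4
Step 5: w='bb' (idx 3), next='a' -> output (3, 'a'), add 'bba' as idx 5
Step 6: w='a' (idx 4), next='b' -> output (4, 'b'), add 'ab' as idx 6


Encoded: [(0, 'b'), (1, 'a'), (1, 'b'), (0, 'a'), (3, 'a'), (4, 'b')]


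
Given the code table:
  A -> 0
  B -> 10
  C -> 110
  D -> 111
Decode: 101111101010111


Decoding:
10 -> B
111 -> D
110 -> C
10 -> B
10 -> B
111 -> D


Result: BDCBBD


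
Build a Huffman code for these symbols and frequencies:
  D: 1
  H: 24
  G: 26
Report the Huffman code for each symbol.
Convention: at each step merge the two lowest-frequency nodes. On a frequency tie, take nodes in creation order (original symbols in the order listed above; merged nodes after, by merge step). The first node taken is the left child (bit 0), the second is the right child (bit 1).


Huffman tree construction:
Step 1: Merge D(1) + H(24) = 25
Step 2: Merge (D+H)(25) + G(26) = 51
Read each symbol's code off the tree from the root (left child = 0, right child = 1).

Codes:
  D: 00 (length 2)
  H: 01 (length 2)
  G: 1 (length 1)
Average code length: 76/51 = 1.4902 bits/symbol


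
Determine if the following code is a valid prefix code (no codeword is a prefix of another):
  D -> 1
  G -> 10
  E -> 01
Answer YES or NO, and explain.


Checking each pair (does one codeword prefix another?):
  D='1' vs G='10': prefix -- VIOLATION

NO -- this is NOT a valid prefix code. D (1) is a prefix of G (10).


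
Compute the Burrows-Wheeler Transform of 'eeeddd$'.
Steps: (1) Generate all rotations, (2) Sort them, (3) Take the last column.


Rotations (sorted):
  0: $eeeddd -> last char: d
  1: d$eeedd -> last char: d
  2: dd$eeed -> last char: d
  3: ddd$eee -> last char: e
  4: eddd$ee -> last char: e
  5: eeddd$e -> last char: e
  6: eeeddd$ -> last char: $


BWT = dddeee$


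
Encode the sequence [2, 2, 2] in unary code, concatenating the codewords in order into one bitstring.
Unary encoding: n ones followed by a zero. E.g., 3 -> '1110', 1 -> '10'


Encode each number as n ones followed by a terminating 0:
  2 -> 110 (3 bits)
  2 -> 110 (3 bits)
  2 -> 110 (3 bits)
Total length = 3 + 3 + 3 = 9 bits.

Unary([2, 2, 2]) = 110110110 (9 bits)
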